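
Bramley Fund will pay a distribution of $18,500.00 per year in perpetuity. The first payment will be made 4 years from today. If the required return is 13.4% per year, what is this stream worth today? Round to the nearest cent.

Value at end of year 3: C / r = $18,500.00 / 0.134 = $138,059.7015
Discount to today: PV = $138,059.7015 / (1 + 0.134)^3 = $138,059.7015 / 1.458274 = $94,673.35

$94673.35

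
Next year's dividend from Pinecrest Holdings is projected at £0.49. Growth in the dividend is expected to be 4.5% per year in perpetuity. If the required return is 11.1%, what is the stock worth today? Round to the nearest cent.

£7.42

Growing perpetuity: P = D₁ / (r − g) = £0.4900 / (0.111 − 0.045) = £7.42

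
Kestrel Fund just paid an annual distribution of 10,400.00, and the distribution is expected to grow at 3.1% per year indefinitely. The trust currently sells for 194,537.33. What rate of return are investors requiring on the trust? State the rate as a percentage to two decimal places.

8.61%

D₁ = 10,400.00 × 1.031 = 10,722.4000
P = D₁/(r − g) ⇒ r = D₁/P + g = 10,722.4000/194,537.33 + 0.031 = 0.055117 + 0.031 = 0.086117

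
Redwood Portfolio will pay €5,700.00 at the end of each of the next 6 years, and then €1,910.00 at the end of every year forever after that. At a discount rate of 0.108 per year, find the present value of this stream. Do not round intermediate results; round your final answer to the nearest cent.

€33811.73

PV of 6-year annuity: €5,700.00 × [1 − (1+0.108)^−6] / 0.108 = 24253.63919
Perpetuity value at year 6: €1,910.00 / 0.108 = 17685.18519
PV of perpetuity: 17685.18519 / (1+0.108)^6 = 9558.08854
Total PV = 24253.63919 + 9558.08854 = 33811.72774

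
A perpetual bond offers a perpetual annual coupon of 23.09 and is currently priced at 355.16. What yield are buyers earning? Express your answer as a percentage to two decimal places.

6.50%

P = C/r ⇒ r = C/P = 23.09/355.16 = 0.065013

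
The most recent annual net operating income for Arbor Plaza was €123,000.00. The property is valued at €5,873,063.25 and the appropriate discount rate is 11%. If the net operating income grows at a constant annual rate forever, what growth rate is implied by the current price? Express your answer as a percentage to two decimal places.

P = D₀(1+g)/(r−g) ⇒ P(r−g) = D₀(1+g) ⇒ g(P+D₀) = P·r − D₀
g = (P·r − D₀)/(P + D₀) = (€5,873,063.25×0.11 − €123,000.00) / (€5,873,063.25 + €123,000.00) = 0.087230

8.72%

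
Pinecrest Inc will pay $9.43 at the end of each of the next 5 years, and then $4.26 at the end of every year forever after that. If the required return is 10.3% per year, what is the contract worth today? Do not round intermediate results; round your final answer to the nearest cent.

PV of 5-year annuity: $9.43 × [1 − (1+0.103)^−5] / 0.103 = 35.47483
Perpetuity value at year 5: $4.26 / 0.103 = 41.35922
PV of perpetuity: 41.35922 / (1+0.103)^5 = 25.33348
Total PV = 35.47483 + 25.33348 = 60.80831

$60.81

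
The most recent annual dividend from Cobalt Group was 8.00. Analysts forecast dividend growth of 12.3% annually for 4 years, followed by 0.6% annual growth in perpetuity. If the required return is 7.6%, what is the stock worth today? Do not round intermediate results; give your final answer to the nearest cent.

D_1 = 8.98400
D_2 = 10.08903
D_3 = 11.32998
D_4 = 12.72357
Terminal value at year 4: TV = D_4×(1+g_2)/(r−g_2) = 12.79991/0.07 = 182.85589
P_0 = D_1/(1+r)^1 + D_2/(1+r)^2 + D_3/(1+r)^3 + D_4/(1+r)^4 + TV/(1+r)^4
    = 8.34944 + 8.71415 + 9.09479 + 9.49205 + 136.41429 = 172.06471

172.06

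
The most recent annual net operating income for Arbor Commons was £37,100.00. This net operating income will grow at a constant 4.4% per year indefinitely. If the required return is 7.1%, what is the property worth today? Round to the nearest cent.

D₁ = D₀ × (1 + g) = £37,100.00 × 1.044 = £38,732.4000
Growing perpetuity: P = D₁ / (r − g) = £38,732.4000 / (0.071 − 0.044) = £1,434,533.33

£1434533.33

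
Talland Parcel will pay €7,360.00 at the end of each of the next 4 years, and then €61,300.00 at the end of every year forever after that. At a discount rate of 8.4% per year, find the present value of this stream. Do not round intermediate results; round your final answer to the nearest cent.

PV of 4-year annuity: €7,360.00 × [1 − (1+0.084)^−4] / 0.084 = 24161.77541
Perpetuity value at year 4: €61,300.00 / 0.084 = 729761.90476
PV of perpetuity: 729761.90476 / (1+0.084)^4 = 528523.20467
Total PV = 24161.77541 + 528523.20467 = 552684.98008

€552684.98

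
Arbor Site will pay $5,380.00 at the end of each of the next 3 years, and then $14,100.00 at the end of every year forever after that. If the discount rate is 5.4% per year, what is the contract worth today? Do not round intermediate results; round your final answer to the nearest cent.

$237541.26

PV of 3-year annuity: $5,380.00 × [1 − (1+0.054)^−3] / 0.054 = 14541.94946
Perpetuity value at year 3: $14,100.00 / 0.054 = 261111.11111
PV of perpetuity: 261111.11111 / (1+0.054)^3 = 222999.31048
Total PV = 14541.94946 + 222999.31048 = 237541.25994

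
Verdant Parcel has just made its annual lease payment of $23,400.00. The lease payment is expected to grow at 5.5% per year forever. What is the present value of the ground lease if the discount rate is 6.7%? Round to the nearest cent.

D₁ = D₀ × (1 + g) = $23,400.00 × 1.055 = $24,687.0000
Growing perpetuity: P = D₁ / (r − g) = $24,687.0000 / (0.067 − 0.055) = $2,057,250.00

$2057250.00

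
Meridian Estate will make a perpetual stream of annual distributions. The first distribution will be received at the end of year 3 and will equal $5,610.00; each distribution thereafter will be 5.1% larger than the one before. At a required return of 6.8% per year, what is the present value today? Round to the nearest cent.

$289315.32

Value at end of year 2: C₁ / (r − g) = $5,610.00 / (0.068 − 0.051) = $330,000.0000
Discount to today: PV = $330,000.0000 / (1 + 0.068)^2 = $330,000.0000 / 1.140624 = $289,315.32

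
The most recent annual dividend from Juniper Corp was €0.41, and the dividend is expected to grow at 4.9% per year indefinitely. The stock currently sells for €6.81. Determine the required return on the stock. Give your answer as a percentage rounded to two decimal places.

D₁ = €0.41 × 1.049 = €0.4301
P = D₁/(r − g) ⇒ r = D₁/P + g = €0.4301/€6.81 + 0.049 = 0.063156 + 0.049 = 0.112156

11.22%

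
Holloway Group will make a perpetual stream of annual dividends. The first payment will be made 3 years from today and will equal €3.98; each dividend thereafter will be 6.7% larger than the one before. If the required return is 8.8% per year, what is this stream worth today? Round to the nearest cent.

Value at end of year 2: C₁ / (r − g) = €3.98 / (0.088 − 0.067) = €189.5238
Discount to today: PV = €189.5238 / (1 + 0.088)^2 = €189.5238 / 1.183744 = €160.11

€160.11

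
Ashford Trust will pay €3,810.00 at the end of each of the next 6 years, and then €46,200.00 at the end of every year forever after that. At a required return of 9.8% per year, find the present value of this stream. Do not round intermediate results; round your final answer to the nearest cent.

€285721.96

PV of 6-year annuity: €3,810.00 × [1 − (1+0.098)^−6] / 0.098 = 16691.25214
Perpetuity value at year 6: €46,200.00 / 0.098 = 471428.57143
PV of perpetuity: 471428.57143 / (1+0.098)^6 = 269030.71087
Total PV = 16691.25214 + 269030.71087 = 285721.96300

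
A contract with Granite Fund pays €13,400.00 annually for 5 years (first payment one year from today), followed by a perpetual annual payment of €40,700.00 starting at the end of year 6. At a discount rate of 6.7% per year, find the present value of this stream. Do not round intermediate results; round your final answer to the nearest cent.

PV of 5-year annuity: €13,400.00 × [1 − (1+0.067)^−5] / 0.067 = 55386.81257
Perpetuity value at year 5: €40,700.00 / 0.067 = 607462.68657
PV of perpetuity: 607462.68657 / (1+0.067)^5 = 439235.57675
Total PV = 55386.81257 + 439235.57675 = 494622.38932

€494622.39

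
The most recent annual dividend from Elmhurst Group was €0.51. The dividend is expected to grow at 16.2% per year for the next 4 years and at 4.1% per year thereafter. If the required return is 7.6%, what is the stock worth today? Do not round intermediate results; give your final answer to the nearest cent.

D_1 = 0.59262
D_2 = 0.68862
D_3 = 0.80018
D_4 = 0.92981
Terminal value at year 4: TV = D_4×(1+g_2)/(r−g_2) = 0.96793/0.035 = 27.65524
P_0 = D_1/(1+r)^1 + D_2/(1+r)^2 + D_3/(1+r)^3 + D_4/(1+r)^4 + TV/(1+r)^4
    = 0.55076 + 0.59478 + 0.64232 + 0.69366 + 20.63138 = 23.11290

€23.11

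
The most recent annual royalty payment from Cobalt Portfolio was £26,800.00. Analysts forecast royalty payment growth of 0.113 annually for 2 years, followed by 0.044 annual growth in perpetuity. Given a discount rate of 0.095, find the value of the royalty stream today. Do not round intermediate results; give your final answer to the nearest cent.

D_1 = 29828.40000
D_2 = 33199.00920
Terminal value at year 2: TV = D_2×(1+g_2)/(r−g_2) = 34659.76560/0.051 = 679603.24715
P_0 = D_1/(1+r)^1 + D_2/(1+r)^2 + TV/(1+r)^2
    = 27240.54795 + 27688.33777 + 566796.56150 = 621725.44722

£621725.45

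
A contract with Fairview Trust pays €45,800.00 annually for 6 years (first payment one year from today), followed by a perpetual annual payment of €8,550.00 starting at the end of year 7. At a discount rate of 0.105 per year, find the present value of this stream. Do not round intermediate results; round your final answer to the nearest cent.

€241312.25

PV of 6-year annuity: €45,800.00 × [1 − (1+0.105)^−6] / 0.105 = 196581.81596
Perpetuity value at year 6: €8,550.00 / 0.105 = 81428.57143
PV of perpetuity: 81428.57143 / (1+0.105)^6 = 44730.43766
Total PV = 196581.81596 + 44730.43766 = 241312.25362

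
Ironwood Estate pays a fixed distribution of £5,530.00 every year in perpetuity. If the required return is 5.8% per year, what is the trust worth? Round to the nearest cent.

Level perpetuity: PV = C / r = £5,530.00 / 0.058 = £95,344.83

£95344.83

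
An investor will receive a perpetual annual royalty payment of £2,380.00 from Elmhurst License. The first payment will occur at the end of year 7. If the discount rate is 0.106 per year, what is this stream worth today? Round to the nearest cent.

£12267.06

Value at end of year 6: C / r = £2,380.00 / 0.106 = £22,452.8302
Discount to today: PV = £22,452.8302 / (1 + 0.106)^6 = £22,452.8302 / 1.830336 = £12,267.06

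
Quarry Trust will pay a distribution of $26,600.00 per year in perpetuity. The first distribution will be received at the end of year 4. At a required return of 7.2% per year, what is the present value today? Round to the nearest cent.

Value at end of year 3: C / r = $26,600.00 / 0.072 = $369,444.4444
Discount to today: PV = $369,444.4444 / (1 + 0.072)^3 = $369,444.4444 / 1.231925 = $299,891.93

$299891.93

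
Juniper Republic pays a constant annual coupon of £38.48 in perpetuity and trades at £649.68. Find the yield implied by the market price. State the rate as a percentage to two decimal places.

5.92%

P = C/r ⇒ r = C/P = £38.48/£649.68 = 0.059229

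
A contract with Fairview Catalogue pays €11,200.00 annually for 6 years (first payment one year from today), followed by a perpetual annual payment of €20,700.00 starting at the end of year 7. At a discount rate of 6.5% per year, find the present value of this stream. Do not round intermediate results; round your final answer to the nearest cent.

€272471.91

PV of 6-year annuity: €11,200.00 × [1 − (1+0.065)^−6] / 0.065 = 54219.35184
Perpetuity value at year 6: €20,700.00 / 0.065 = 318461.53846
PV of perpetuity: 318461.53846 / (1+0.065)^6 = 218252.55783
Total PV = 54219.35184 + 218252.55783 = 272471.90967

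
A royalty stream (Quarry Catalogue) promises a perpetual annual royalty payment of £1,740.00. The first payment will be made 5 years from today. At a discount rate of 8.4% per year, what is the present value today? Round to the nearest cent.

Value at end of year 4: C / r = £1,740.00 / 0.084 = £20,714.2857
Discount to today: PV = £20,714.2857 / (1 + 0.084)^4 = £20,714.2857 / 1.380757 = £15,002.13

£15002.13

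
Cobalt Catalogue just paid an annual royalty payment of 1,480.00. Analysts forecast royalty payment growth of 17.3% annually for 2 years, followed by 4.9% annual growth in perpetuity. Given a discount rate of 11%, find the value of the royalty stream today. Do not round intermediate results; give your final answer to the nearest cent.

31638.95

D_1 = 1736.04000
D_2 = 2036.37492
Terminal value at year 2: TV = D_2×(1+g_2)/(r−g_2) = 2136.15729/0.061 = 35018.97198
P_0 = D_1/(1+r)^1 + D_2/(1+r)^2 + TV/(1+r)^2
    = 1564.00000 + 1652.76757 + 28422.18325 = 31638.95082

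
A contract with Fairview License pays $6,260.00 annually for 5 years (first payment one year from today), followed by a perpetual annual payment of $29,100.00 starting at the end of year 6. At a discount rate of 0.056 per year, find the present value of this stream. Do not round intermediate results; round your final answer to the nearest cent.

PV of 5-year annuity: $6,260.00 × [1 − (1+0.056)^−5] / 0.056 = 26658.83449
Perpetuity value at year 5: $29,100.00 / 0.056 = 519642.85714
PV of perpetuity: 519642.85714 / (1+0.056)^5 = 395717.60414
Total PV = 26658.83449 + 395717.60414 = 422376.43863

$422376.44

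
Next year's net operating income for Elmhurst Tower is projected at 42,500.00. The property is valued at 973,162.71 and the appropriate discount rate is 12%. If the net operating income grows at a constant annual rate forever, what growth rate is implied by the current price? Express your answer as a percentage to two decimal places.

7.63%

P = D₁/(r−g) ⇒ g = r − D₁/P = 0.12 − 42,500.00/973,162.71 = 0.076328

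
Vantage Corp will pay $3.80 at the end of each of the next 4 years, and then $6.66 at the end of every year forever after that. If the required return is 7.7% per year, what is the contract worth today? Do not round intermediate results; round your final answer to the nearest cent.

$76.96

PV of 4-year annuity: $3.80 × [1 − (1+0.077)^−4] / 0.077 = 12.67059
Perpetuity value at year 4: $6.66 / 0.077 = 86.49351
PV of perpetuity: 86.49351 / (1+0.077)^4 = 64.28663
Total PV = 12.67059 + 64.28663 = 76.95722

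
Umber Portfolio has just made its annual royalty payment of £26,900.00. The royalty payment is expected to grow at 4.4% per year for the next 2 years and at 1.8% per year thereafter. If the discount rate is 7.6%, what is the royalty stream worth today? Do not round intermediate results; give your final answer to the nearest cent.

D_1 = 28083.60000
D_2 = 29319.27840
Terminal value at year 2: TV = D_2×(1+g_2)/(r−g_2) = 29847.02541/0.058 = 514603.88640
P_0 = D_1/(1+r)^1 + D_2/(1+r)^2 + TV/(1+r)^2
    = 26100.00000 + 25323.79182 + 444476.20818 = 495900.00000

£495900.00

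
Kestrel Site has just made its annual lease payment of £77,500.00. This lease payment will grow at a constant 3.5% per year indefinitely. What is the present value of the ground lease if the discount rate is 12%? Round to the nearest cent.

£943676.47

D₁ = D₀ × (1 + g) = £77,500.00 × 1.035 = £80,212.5000
Growing perpetuity: P = D₁ / (r − g) = £80,212.5000 / (0.12 − 0.035) = £943,676.47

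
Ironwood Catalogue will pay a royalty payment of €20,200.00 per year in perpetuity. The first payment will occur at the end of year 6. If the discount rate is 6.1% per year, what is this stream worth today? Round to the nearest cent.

€246288.77

Value at end of year 5: C / r = €20,200.00 / 0.061 = €331,147.5410
Discount to today: PV = €331,147.5410 / (1 + 0.061)^5 = €331,147.5410 / 1.344550 = €246,288.77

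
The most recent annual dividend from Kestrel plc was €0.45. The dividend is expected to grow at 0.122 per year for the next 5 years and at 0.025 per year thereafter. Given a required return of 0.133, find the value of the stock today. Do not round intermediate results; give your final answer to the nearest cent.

€6.25

D_1 = 0.50490
D_2 = 0.56650
D_3 = 0.63561
D_4 = 0.71316
D_5 = 0.80016
Terminal value at year 5: TV = D_5×(1+g_2)/(r−g_2) = 0.82016/0.108 = 7.59411
P_0 = D_1/(1+r)^1 + D_2/(1+r)^2 + D_3/(1+r)^3 + D_4/(1+r)^4 + D_5/(1+r)^5 + TV/(1+r)^5
    = 0.44563 + 0.44130 + 0.43702 + 0.43278 + 0.42858 + 4.06750 = 6.25281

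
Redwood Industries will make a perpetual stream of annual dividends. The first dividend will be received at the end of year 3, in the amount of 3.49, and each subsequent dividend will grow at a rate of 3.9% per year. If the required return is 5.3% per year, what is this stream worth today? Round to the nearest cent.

224.82

Value at end of year 2: C₁ / (r − g) = 3.49 / (0.053 − 0.039) = 249.2857
Discount to today: PV = 249.2857 / (1 + 0.053)^2 = 249.2857 / 1.108809 = 224.82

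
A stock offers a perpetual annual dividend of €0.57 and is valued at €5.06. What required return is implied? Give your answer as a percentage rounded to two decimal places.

P = C/r ⇒ r = C/P = €0.57/€5.06 = 0.112648

11.26%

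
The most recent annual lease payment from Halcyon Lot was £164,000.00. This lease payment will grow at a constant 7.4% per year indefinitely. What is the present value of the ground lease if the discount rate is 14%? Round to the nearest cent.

D₁ = D₀ × (1 + g) = £164,000.00 × 1.074 = £176,136.0000
Growing perpetuity: P = D₁ / (r − g) = £176,136.0000 / (0.14 − 0.074) = £2,668,727.27

£2668727.27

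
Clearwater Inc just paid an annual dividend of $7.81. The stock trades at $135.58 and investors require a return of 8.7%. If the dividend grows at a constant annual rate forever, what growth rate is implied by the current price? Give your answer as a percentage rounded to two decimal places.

P = D₀(1+g)/(r−g) ⇒ P(r−g) = D₀(1+g) ⇒ g(P+D₀) = P·r − D₀
g = (P·r − D₀)/(P + D₀) = ($135.58×0.087 − $7.81) / ($135.58 + $7.81) = 0.027795

2.78%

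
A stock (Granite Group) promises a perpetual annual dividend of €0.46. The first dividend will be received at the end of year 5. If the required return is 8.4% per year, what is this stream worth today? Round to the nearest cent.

Value at end of year 4: C / r = €0.46 / 0.084 = €5.4762
Discount to today: PV = €5.4762 / (1 + 0.084)^4 = €5.4762 / 1.380757 = €3.97

€3.97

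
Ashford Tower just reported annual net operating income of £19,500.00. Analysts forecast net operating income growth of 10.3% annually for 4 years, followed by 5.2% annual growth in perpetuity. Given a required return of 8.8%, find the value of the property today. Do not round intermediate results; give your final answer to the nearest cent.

£682639.57

D_1 = 21508.50000
D_2 = 23723.87550
D_3 = 26167.43468
D_4 = 28862.68045
Terminal value at year 4: TV = D_4×(1+g_2)/(r−g_2) = 30363.53983/0.036 = 843431.66199
P_0 = D_1/(1+r)^1 + D_2/(1+r)^2 + D_3/(1+r)^3 + D_4/(1+r)^4 + TV/(1+r)^4
    = 19768.84191 + 20041.39028 + 20317.69622 + 20597.81151 + 601913.82533 = 682639.56525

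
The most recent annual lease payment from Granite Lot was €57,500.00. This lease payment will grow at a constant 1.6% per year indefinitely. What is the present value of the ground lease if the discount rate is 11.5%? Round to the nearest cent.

D₁ = D₀ × (1 + g) = €57,500.00 × 1.016 = €58,420.0000
Growing perpetuity: P = D₁ / (r − g) = €58,420.0000 / (0.115 − 0.016) = €590,101.01

€590101.01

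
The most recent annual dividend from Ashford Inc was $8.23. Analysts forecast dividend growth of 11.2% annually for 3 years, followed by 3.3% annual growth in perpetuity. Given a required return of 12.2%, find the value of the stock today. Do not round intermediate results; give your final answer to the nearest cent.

D_1 = 9.15176
D_2 = 10.17676
D_3 = 11.31655
Terminal value at year 3: TV = D_3×(1+g_2)/(r−g_2) = 11.69000/0.089 = 131.34832
P_0 = D_1/(1+r)^1 + D_2/(1+r)^2 + D_3/(1+r)^3 + TV/(1+r)^3
    = 8.15665 + 8.08395 + 8.01190 + 92.99208 = 117.24458

$117.24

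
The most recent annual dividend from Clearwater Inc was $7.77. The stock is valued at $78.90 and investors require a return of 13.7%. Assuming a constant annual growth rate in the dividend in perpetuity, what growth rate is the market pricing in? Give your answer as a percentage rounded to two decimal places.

P = D₀(1+g)/(r−g) ⇒ P(r−g) = D₀(1+g) ⇒ g(P+D₀) = P·r − D₀
g = (P·r − D₀)/(P + D₀) = ($78.90×0.137 − $7.77) / ($78.90 + $7.77) = 0.035067

3.51%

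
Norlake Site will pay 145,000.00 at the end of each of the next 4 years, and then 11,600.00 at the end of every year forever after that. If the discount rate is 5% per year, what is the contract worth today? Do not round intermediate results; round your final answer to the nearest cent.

PV of 4-year annuity: 145,000.00 × [1 − (1+0.05)^−4] / 0.05 = 514162.82310
Perpetuity value at year 4: 11,600.00 / 0.05 = 232000.00000
PV of perpetuity: 232000.00000 / (1+0.05)^4 = 190866.97415
Total PV = 514162.82310 + 190866.97415 = 705029.79726

705029.80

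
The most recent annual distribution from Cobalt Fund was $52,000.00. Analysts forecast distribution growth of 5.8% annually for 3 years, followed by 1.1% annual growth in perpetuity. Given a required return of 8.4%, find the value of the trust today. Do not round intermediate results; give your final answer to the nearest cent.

$818212.96

D_1 = 55016.00000
D_2 = 58206.92800
D_3 = 61582.92982
Terminal value at year 3: TV = D_3×(1+g_2)/(r−g_2) = 62260.34205/0.073 = 852881.39797
P_0 = D_1/(1+r)^1 + D_2/(1+r)^2 + D_3/(1+r)^3 + TV/(1+r)^3
    = 50752.76753 + 49535.45023 + 48347.33057 + 669577.41379 = 818212.96211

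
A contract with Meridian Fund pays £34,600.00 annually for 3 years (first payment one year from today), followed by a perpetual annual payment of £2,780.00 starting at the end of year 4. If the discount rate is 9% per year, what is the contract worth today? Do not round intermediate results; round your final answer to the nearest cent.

£111434.69

PV of 3-year annuity: £34,600.00 × [1 − (1+0.09)^−3] / 0.09 = 87582.79544
Perpetuity value at year 3: £2,780.00 / 0.09 = 30888.88889
PV of perpetuity: 30888.88889 / (1+0.09)^3 = 23851.88972
Total PV = 87582.79544 + 23851.88972 = 111434.68516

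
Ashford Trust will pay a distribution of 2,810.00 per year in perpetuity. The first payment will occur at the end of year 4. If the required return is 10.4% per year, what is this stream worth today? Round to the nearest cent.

Value at end of year 3: C / r = 2,810.00 / 0.104 = 27,019.2308
Discount to today: PV = 27,019.2308 / (1 + 0.104)^3 = 27,019.2308 / 1.345573 = 20,080.09

20080.09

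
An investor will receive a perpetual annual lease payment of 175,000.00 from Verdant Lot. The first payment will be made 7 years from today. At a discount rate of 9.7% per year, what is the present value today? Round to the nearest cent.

1035205.45

Value at end of year 6: C / r = 175,000.00 / 0.097 = 1,804,123.7113
Discount to today: PV = 1,804,123.7113 / (1 + 0.097)^6 = 1,804,123.7113 / 1.742769 = 1,035,205.45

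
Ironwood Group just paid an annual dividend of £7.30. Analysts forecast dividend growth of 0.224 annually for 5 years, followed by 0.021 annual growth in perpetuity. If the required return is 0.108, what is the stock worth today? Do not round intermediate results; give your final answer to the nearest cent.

D_1 = 8.93520
D_2 = 10.93668
D_3 = 13.38650
D_4 = 16.38508
D_5 = 20.05534
Terminal value at year 5: TV = D_5×(1+g_2)/(r−g_2) = 20.47650/0.087 = 235.36205
P_0 = D_1/(1+r)^1 + D_2/(1+r)^2 + D_3/(1+r)^3 + D_4/(1+r)^4 + D_5/(1+r)^5 + TV/(1+r)^5
    = 8.06426 + 8.90853 + 9.84119 + 10.87150 + 12.00967 + 140.94109 = 190.63625

£190.64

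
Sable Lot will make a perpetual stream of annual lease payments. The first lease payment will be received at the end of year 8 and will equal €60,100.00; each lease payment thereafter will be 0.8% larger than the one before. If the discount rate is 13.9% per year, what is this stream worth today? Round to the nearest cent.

Value at end of year 7: C₁ / (r − g) = €60,100.00 / (0.139 − 0.008) = €458,778.6260
Discount to today: PV = €458,778.6260 / (1 + 0.139)^7 = €458,778.6260 / 2.486944 = €184,474.83

€184474.83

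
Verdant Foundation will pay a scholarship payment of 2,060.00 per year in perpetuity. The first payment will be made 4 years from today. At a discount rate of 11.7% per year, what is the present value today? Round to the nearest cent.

12633.45

Value at end of year 3: C / r = 2,060.00 / 0.117 = 17,606.8376
Discount to today: PV = 17,606.8376 / (1 + 0.117)^3 = 17,606.8376 / 1.393669 = 12,633.45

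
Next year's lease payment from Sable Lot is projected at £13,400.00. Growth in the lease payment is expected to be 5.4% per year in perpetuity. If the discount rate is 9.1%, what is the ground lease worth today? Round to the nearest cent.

£362162.16

Growing perpetuity: P = D₁ / (r − g) = £13,400.0000 / (0.091 − 0.054) = £362,162.16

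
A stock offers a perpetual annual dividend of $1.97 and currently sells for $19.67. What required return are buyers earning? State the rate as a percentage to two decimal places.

P = C/r ⇒ r = C/P = $1.97/$19.67 = 0.100153

10.02%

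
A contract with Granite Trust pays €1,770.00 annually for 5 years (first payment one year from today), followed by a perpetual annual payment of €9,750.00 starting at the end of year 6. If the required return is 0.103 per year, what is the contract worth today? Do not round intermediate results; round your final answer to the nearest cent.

€64640.14

PV of 5-year annuity: €1,770.00 × [1 − (1+0.103)^−5] / 0.103 = 6658.58445
Perpetuity value at year 5: €9,750.00 / 0.103 = 94660.19417
PV of perpetuity: 94660.19417 / (1+0.103)^5 = 57981.55104
Total PV = 6658.58445 + 57981.55104 = 64640.13548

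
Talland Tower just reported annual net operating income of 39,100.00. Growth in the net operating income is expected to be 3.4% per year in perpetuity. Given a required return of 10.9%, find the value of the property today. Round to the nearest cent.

D₁ = D₀ × (1 + g) = 39,100.00 × 1.034 = 40,429.4000
Growing perpetuity: P = D₁ / (r − g) = 40,429.4000 / (0.109 − 0.034) = 539,058.67

539058.67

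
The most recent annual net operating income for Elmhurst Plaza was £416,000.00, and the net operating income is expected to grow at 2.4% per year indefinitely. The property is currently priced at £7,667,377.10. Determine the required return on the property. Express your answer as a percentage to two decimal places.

7.96%

D₁ = £416,000.00 × 1.024 = £425,984.0000
P = D₁/(r − g) ⇒ r = D₁/P + g = £425,984.0000/£7,667,377.10 + 0.024 = 0.055558 + 0.024 = 0.079558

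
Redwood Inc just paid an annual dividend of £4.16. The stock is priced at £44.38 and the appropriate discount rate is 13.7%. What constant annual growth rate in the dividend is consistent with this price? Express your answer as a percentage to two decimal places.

3.96%

P = D₀(1+g)/(r−g) ⇒ P(r−g) = D₀(1+g) ⇒ g(P+D₀) = P·r − D₀
g = (P·r − D₀)/(P + D₀) = (£44.38×0.137 − £4.16) / (£44.38 + £4.16) = 0.039556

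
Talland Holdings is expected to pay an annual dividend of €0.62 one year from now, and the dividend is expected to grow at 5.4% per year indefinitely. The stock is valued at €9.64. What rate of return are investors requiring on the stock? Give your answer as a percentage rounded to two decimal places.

P = D₁/(r − g) ⇒ r = D₁/P + g = €0.6200/€9.64 + 0.054 = 0.064315 + 0.054 = 0.118315

11.83%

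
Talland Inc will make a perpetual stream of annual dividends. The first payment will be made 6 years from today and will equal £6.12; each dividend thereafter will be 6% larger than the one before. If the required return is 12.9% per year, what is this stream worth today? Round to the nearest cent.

Value at end of year 5: C₁ / (r − g) = £6.12 / (0.129 − 0.06) = £88.6957
Discount to today: PV = £88.6957 / (1 + 0.129)^5 = £88.6957 / 1.834297 = £48.35

£48.35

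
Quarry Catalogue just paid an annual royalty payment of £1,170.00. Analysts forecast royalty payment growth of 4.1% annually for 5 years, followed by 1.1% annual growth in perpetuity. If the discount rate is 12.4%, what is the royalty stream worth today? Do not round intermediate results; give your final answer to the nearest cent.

D_1 = 1217.97000
D_2 = 1267.90677
D_3 = 1319.89095
D_4 = 1374.00648
D_5 = 1430.34074
Terminal value at year 5: TV = D_5×(1+g_2)/(r−g_2) = 1446.07449/0.113 = 12797.11938
P_0 = D_1/(1+r)^1 + D_2/(1+r)^2 + D_3/(1+r)^3 + D_4/(1+r)^4 + D_5/(1+r)^5 + TV/(1+r)^5
    = 1083.60320 + 1003.58624 + 929.47800 + 860.84217 + 797.27465 + 7133.13864 = 11807.92291

£11807.92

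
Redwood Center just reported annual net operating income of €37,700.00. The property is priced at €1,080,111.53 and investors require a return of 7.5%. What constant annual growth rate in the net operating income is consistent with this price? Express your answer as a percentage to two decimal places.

3.87%

P = D₀(1+g)/(r−g) ⇒ P(r−g) = D₀(1+g) ⇒ g(P+D₀) = P·r − D₀
g = (P·r − D₀)/(P + D₀) = (€1,080,111.53×0.075 − €37,700.00) / (€1,080,111.53 + €37,700.00) = 0.038744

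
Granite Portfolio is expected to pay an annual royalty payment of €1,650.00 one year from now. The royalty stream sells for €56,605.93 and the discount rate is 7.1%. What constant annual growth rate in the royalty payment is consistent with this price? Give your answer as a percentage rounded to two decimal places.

P = D₁/(r−g) ⇒ g = r − D₁/P = 0.071 − €1,650.00/€56,605.93 = 0.041851

4.19%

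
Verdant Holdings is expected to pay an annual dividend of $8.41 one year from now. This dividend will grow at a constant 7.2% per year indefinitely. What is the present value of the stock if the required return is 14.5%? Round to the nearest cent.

$115.21

Growing perpetuity: P = D₁ / (r − g) = $8.4100 / (0.145 − 0.072) = $115.21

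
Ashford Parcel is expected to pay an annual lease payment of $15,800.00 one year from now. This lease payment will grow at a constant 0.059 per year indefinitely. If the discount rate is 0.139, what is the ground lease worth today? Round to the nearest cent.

$197500.00

Growing perpetuity: P = D₁ / (r − g) = $15,800.0000 / (0.139 − 0.059) = $197,500.00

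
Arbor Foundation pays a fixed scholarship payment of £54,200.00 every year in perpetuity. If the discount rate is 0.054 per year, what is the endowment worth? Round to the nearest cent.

£1003703.70

Level perpetuity: PV = C / r = £54,200.00 / 0.054 = £1,003,703.70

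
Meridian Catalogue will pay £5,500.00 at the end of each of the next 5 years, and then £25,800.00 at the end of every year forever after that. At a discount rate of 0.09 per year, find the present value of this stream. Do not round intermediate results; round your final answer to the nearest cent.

PV of 5-year annuity: £5,500.00 × [1 − (1+0.09)^−5] / 0.09 = 21393.08195
Perpetuity value at year 5: £25,800.00 / 0.09 = 286666.66667
PV of perpetuity: 286666.66667 / (1+0.09)^5 = 186313.66407
Total PV = 21393.08195 + 186313.66407 = 207706.74602

£207706.75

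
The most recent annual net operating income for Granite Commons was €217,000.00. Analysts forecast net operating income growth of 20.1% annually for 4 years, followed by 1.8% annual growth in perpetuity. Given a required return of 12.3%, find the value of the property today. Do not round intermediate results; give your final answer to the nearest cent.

€3781702.91

D_1 = 260617.00000
D_2 = 313001.01700
D_3 = 375914.22142
D_4 = 451472.97992
Terminal value at year 4: TV = D_4×(1+g_2)/(r−g_2) = 459599.49356/0.105 = 4377138.03391
P_0 = D_1/(1+r)^1 + D_2/(1+r)^2 + D_3/(1+r)^3 + D_4/(1+r)^4 + TV/(1+r)^4
    = 232072.12823 + 248191.11843 + 265429.68231 + 283865.58189 + 2752144.40345 = 3781702.91431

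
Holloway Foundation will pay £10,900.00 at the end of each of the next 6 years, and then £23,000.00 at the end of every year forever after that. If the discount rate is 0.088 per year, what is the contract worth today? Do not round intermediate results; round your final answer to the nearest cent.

PV of 6-year annuity: £10,900.00 × [1 − (1+0.088)^−6] / 0.088 = 49189.45786
Perpetuity value at year 6: £23,000.00 / 0.088 = 261363.63636
PV of perpetuity: 261363.63636 / (1+0.088)^6 = 157569.36749
Total PV = 49189.45786 + 157569.36749 = 206758.82535

£206758.83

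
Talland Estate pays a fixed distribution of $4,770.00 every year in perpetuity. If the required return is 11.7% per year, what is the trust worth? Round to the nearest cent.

$40769.23

Level perpetuity: PV = C / r = $4,770.00 / 0.117 = $40,769.23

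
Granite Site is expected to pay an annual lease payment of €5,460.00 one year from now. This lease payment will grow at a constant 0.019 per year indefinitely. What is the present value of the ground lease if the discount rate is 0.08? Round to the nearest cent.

Growing perpetuity: P = D₁ / (r − g) = €5,460.0000 / (0.08 − 0.019) = €89,508.20

€89508.20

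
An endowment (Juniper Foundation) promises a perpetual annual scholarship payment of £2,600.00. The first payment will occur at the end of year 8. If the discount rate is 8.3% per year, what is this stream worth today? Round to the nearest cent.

Value at end of year 7: C / r = £2,600.00 / 0.083 = £31,325.3012
Discount to today: PV = £31,325.3012 / (1 + 0.083)^7 = £31,325.3012 / 1.747428 = £17,926.52

£17926.52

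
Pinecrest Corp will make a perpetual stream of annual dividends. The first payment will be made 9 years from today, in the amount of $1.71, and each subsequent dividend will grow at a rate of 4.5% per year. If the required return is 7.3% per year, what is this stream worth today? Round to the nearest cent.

Value at end of year 8: C₁ / (r − g) = $1.71 / (0.073 − 0.045) = $61.0714
Discount to today: PV = $61.0714 / (1 + 0.073)^8 = $61.0714 / 1.757105 = $34.76

$34.76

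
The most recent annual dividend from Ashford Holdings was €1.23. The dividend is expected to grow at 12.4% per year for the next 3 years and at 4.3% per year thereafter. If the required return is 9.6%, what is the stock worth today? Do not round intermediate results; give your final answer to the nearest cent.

€29.99

D_1 = 1.38252
D_2 = 1.55395
D_3 = 1.74664
Terminal value at year 3: TV = D_3×(1+g_2)/(r−g_2) = 1.82175/0.053 = 34.37261
P_0 = D_1/(1+r)^1 + D_2/(1+r)^2 + D_3/(1+r)^3 + TV/(1+r)^3
    = 1.26142 + 1.29365 + 1.32670 + 26.10843 = 29.99021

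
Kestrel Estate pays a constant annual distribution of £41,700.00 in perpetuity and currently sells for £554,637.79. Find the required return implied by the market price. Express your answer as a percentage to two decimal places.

7.52%

P = C/r ⇒ r = C/P = £41,700.00/£554,637.79 = 0.075184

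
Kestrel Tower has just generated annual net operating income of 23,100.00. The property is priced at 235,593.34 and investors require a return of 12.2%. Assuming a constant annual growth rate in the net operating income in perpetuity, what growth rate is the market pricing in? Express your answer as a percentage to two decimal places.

2.18%

P = D₀(1+g)/(r−g) ⇒ P(r−g) = D₀(1+g) ⇒ g(P+D₀) = P·r − D₀
g = (P·r − D₀)/(P + D₀) = (235,593.34×0.122 − 23,100.00) / (235,593.34 + 23,100.00) = 0.021811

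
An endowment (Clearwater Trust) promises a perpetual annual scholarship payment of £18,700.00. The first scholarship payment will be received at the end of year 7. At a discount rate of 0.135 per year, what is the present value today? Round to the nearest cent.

£64793.68

Value at end of year 6: C / r = £18,700.00 / 0.135 = £138,518.5185
Discount to today: PV = £138,518.5185 / (1 + 0.135)^6 = £138,518.5185 / 2.137840 = £64,793.68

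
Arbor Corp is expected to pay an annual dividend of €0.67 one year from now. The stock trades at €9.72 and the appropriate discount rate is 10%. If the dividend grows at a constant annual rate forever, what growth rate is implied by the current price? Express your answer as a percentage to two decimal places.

P = D₁/(r−g) ⇒ g = r − D₁/P = 0.1 − €0.67/€9.72 = 0.031070

3.11%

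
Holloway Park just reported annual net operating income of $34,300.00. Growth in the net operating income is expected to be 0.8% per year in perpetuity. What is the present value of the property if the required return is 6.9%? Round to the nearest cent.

$566793.44

D₁ = D₀ × (1 + g) = $34,300.00 × 1.008 = $34,574.4000
Growing perpetuity: P = D₁ / (r − g) = $34,574.4000 / (0.069 − 0.008) = $566,793.44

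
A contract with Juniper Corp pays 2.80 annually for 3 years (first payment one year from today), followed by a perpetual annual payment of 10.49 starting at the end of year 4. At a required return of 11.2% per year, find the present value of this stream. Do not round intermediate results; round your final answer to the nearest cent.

PV of 3-year annuity: 2.80 × [1 − (1+0.112)^−3] / 0.112 = 6.81867
Perpetuity value at year 3: 10.49 / 0.112 = 93.66071
PV of perpetuity: 93.66071 / (1+0.112)^3 = 68.11505
Total PV = 6.81867 + 68.11505 = 74.93372

74.93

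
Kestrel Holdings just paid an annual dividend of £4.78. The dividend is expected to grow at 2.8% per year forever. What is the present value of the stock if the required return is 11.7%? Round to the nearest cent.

D₁ = D₀ × (1 + g) = £4.78 × 1.028 = £4.9138
Growing perpetuity: P = D₁ / (r − g) = £4.9138 / (0.117 − 0.028) = £55.21

£55.21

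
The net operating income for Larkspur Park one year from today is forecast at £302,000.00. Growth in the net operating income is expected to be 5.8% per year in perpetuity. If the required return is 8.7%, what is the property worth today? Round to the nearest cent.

Growing perpetuity: P = D₁ / (r − g) = £302,000.0000 / (0.087 − 0.058) = £10,413,793.10

£10413793.10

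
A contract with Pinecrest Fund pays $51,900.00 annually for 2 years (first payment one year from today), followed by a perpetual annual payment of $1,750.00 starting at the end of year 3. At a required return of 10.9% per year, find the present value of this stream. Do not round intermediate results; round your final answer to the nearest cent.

PV of 2-year annuity: $51,900.00 × [1 − (1+0.109)^−2] / 0.109 = 88998.12258
Perpetuity value at year 2: $1,750.00 / 0.109 = 16055.04587
PV of perpetuity: 16055.04587 / (1+0.109)^2 = 13054.14578
Total PV = 88998.12258 + 13054.14578 = 102052.26837

$102052.27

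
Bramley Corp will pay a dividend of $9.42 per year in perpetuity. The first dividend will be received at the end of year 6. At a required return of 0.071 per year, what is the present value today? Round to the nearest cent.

$94.16

Value at end of year 5: C / r = $9.42 / 0.071 = $132.6761
Discount to today: PV = $132.6761 / (1 + 0.071)^5 = $132.6761 / 1.409118 = $94.16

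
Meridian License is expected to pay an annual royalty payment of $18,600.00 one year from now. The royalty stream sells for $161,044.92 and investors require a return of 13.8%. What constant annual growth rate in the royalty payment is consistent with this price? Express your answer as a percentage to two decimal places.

2.25%

P = D₁/(r−g) ⇒ g = r − D₁/P = 0.138 − $18,600.00/$161,044.92 = 0.022504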